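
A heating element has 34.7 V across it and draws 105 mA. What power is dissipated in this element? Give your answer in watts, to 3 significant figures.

V and I are known directly — P = V I, no intermediate step needed.
P = 34.7 V × 0.1050 A = 3.643 W

3.64 W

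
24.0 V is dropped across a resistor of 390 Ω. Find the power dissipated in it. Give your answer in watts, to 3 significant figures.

1.48 W

Voltage and resistance are given, so P = V²/R is the one-step route.
P = (24.0 V)² / 390 Ω = 1.477 W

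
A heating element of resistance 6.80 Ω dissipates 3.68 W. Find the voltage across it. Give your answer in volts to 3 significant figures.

5.00 V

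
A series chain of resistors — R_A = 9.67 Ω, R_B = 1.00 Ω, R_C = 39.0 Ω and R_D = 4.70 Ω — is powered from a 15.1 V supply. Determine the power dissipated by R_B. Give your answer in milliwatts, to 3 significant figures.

Since the resistors are in series they all carry the loop current I = V/R_total; the power in any one is I²R.
R_total = 9.67 + 1.00 + 39.0 + 4.70 = 54.37 Ω
I = V / R_total = 15.1 / 54.37 = 0.2777 A
P_R_B = I² × R_B = (0.2777)² × 1.00 = 0.07713 W

77.1 mW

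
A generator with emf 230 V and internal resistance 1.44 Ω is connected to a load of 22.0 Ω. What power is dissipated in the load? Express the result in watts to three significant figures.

2120 W

Load and internal resistance form a series loop — compute the loop current, then the load power via I²R.
I = ε / (r + R) = 230 / (1.44 + 22.0) = 9.812 A
P_load = I² R = (9.812)² × 22.0 = 2118 W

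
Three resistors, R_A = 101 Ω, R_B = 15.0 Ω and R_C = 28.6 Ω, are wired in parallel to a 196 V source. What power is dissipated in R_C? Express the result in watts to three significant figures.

R_C sits directly across the source, so P = V²/R with V = 196 V.
P_R_C = V² / R_C = (196)² / 28.6 Ω = 1343 W

1340 W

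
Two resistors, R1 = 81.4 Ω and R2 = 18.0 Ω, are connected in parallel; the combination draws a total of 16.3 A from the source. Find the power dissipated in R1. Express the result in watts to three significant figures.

Only the total current is stated, so first find the parallel equivalent to get the voltage across the combination.
1/R_eq = 1/81.4 + 1/18.0 ⇒ R_eq = 14.74 Ω
V = I_total × R_eq = 16.30 × 14.74 = 240.3 V
P_R1 = V² / R1 = (240.3)² / 81.4 = 709.2 W

709 W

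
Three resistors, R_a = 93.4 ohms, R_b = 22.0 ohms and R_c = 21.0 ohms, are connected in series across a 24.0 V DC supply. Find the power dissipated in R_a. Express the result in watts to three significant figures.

In a series string the same current flows through every resistor — find that current, then P = I²R for the one we want.
R_total = 93.4 + 22.0 + 21.0 = 136.4 Ω
I = V / R_total = 24.0 / 136.4 = 0.1760 A
P_R_a = I² × R_a = (0.1760)² × 93.4 = 2.892 W

2.89 W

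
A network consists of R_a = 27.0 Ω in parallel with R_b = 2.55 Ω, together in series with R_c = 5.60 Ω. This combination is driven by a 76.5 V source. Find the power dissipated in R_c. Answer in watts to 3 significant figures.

Combine R_a and R_b into their parallel equivalent first, reducing the network to two series resistors.
R_p = (27.0×2.55)/(27.0+2.55) = 2.330 Ω
R_total = R_p + 5.60 = 2.330 + 5.60 = 7.930 Ω
I = V / R_total = 76.5 / 7.930 = 9.647 A
R_c carries the full series current, so P = I²R.
P_R_c = (9.647)² × 5.60 = 521.2 W

521 W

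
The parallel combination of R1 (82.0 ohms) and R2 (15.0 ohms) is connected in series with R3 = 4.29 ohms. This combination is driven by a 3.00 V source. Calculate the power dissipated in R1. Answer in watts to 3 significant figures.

Combine R1 and R2 into their parallel equivalent first, reducing the network to two series resistors.
R_p = (82.0×15.0)/(82.0+15.0) = 12.68 Ω
R_total = R_p + 4.29 = 12.68 + 4.29 = 16.97 Ω
I = V / R_total = 3.00 / 16.97 = 0.1768 A
Voltage across the parallel pair: V_p = I × R_p = 0.1768 × 12.68 = 2.242 V
R1 sits across V_p; its power is V_p²/R.
P_R1 = (2.242)² / 82.0 = 0.06128 W

0.0613 W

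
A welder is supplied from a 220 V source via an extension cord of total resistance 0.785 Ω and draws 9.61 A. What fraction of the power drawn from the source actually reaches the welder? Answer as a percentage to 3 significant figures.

The extension cord carries the full 9.61 A.
P_line = I² R_line = (9.610)² × 0.785 = 72.50 W
P_source = V I = 220 × 9.610 = 2114 W; P_load = 2042 W
η = P_load / P_source = 2042 / 2114 = 0.9657

96.6 %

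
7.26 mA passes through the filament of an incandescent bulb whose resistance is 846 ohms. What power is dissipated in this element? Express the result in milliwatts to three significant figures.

44.6 mW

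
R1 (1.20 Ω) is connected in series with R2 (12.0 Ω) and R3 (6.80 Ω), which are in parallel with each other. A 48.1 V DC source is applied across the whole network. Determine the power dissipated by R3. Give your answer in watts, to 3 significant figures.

Replace R2 and R3 with their parallel equivalent so the circuit becomes R1 in series with R_p.
R_p = (12.0×6.80)/(12.0+6.80) = 4.340 Ω
R_total = 1.20 + 4.340 = 5.540 Ω
I = V / R_total = 48.1 / 5.540 = 8.682 A
Voltage across the parallel pair: V_p = I × R_p = 8.682 × 4.340 = 37.68 V
R3 is across V_p, so use P = V²/R for that branch.
P_R3 = (37.68)² / 6.80 = 208.8 W

209 W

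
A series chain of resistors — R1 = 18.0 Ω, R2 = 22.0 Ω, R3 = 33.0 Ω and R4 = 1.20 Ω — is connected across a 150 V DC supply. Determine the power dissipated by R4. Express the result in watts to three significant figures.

4.90 W

In a series string the same current flows through every resistor — find that current, then P = I²R for the one we want.
R_total = 18.0 + 22.0 + 33.0 + 1.20 = 74.20 Ω
I = V / R_total = 150 / 74.20 = 2.022 A
P_R4 = I² × R4 = (2.022)² × 1.20 = 4.904 W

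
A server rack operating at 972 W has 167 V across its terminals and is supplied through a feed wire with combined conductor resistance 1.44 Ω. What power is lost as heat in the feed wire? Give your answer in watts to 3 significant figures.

Only the current and the line resistance are needed for the I²R loss.
I = P / V = 972 / 167 = 5.820 A through the feed wire.
P_line = I² R_line = (5.820)² × 1.44 = 48.78 W

48.8 W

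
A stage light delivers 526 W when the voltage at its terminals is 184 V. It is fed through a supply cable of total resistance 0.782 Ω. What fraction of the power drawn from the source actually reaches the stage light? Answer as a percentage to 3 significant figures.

I = P / V = 526 / 184 = 2.859 A through the supply cable.
P_line = I² R_line = (2.859)² × 0.782 = 6.391 W
P_source = P_load + P_line = 526.0 + 6.391 = 532.4 W
η = P_load / P_source = 526.0 / 532.4 = 0.9880

98.8 %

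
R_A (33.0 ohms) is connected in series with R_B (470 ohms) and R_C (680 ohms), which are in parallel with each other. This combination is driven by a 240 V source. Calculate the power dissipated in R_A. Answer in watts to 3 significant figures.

19.7 W

Reduce the parallel pair to R_p first; the network is then a simple series string.
R_p = (470×680)/(470+680) = 277.9 Ω
R_total = 33.0 + 277.9 = 310.9 Ω
I = V / R_total = 240 / 310.9 = 0.7719 A
The full supply current passes through R_A: P = I²R.
P_R_A = (0.7719)² × 33.0 = 19.66 W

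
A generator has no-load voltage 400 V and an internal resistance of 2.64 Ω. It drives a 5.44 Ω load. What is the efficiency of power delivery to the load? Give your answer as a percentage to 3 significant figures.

67.3 %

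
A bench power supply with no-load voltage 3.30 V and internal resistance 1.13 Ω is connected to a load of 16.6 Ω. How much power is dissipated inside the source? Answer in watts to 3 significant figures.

0.0391 W

The source's internal resistance is just another series element carrying I; its dissipation is I²r.
I = ε / (r + R) = 3.30 / (1.13 + 16.6) = 0.1861 A
P_int = I² r = (0.1861)² × 1.13 = 0.03915 W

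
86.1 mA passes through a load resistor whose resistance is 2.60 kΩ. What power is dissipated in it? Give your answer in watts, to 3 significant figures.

19.3 W

Knowing I and R, the power is just I²R — no need to find V first.
P = (0.08610 A)² × 2600 Ω = 19.27 W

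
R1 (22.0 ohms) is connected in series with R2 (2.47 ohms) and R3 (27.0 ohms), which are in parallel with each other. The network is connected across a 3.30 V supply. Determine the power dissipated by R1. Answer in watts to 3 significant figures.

Replace R2 and R3 with their parallel equivalent so the circuit becomes R1 in series with R_p.
R_p = (2.47×27.0)/(2.47+27.0) = 2.263 Ω
R_total = 22.0 + 2.263 = 24.26 Ω
I = V / R_total = 3.30 / 24.26 = 0.1360 A
The full supply current passes through R1: P = I²R.
P_R1 = (0.1360)² × 22.0 = 0.4070 W

0.407 W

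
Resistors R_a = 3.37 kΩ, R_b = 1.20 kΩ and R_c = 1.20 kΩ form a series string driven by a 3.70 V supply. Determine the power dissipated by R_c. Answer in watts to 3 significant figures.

The current is common to all series resistors; compute it, then apply P = I²R for the target.
R_total = (3.37 + 1.20 + 1.20) kΩ = 5770 Ω
I = V / R_total = 3.70 / 5770 = 0.0006412 A
P_R_c = I² × R_c = (0.0006412)² × 1200 = 0.0004934 W

0.000493 W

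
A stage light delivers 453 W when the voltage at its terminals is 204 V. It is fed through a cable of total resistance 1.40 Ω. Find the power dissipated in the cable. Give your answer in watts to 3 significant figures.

6.90 W

Only the current and the line resistance are needed for the I²R loss.
I = P / V = 453 / 204 = 2.221 A through the cable.
P_line = I² R_line = (2.221)² × 1.40 = 6.903 W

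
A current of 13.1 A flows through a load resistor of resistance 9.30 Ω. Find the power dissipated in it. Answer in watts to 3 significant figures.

1600 W

Knowing I and R, the power is just I²R — no need to find V first.
P = (13.10 A)² × 9.30 Ω = 1596 W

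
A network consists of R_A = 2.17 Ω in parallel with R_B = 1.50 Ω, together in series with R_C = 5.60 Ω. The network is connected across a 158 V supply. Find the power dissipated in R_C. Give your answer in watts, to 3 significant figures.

Combine R_A and R_B into their parallel equivalent first, reducing the network to two series resistors.
R_p = (2.17×1.50)/(2.17+1.50) = 0.8869 Ω
R_total = R_p + 5.60 = 0.8869 + 5.60 = 6.487 Ω
I = V / R_total = 158 / 6.487 = 24.36 A
R_C carries the full series current, so P = I²R.
P_R_C = (24.36)² × 5.60 = 3322 W

3320 W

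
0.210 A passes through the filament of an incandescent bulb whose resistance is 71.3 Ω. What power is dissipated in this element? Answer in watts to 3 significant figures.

The current through and the resistance of the element are both given; use P = I²R.
P = (0.2100 A)² × 71.3 Ω = 3.144 W

3.14 W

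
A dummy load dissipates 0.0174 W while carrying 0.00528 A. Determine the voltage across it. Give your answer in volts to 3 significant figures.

Inverting the appropriate power form: V = P / I.
V = 0.0174 / 0.005280 = 3.295 V

3.30 V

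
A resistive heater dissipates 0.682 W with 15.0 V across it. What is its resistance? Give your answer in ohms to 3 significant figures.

330 Ω

From P = V I = I²R = V²/R, with the two given quantities we get R = V² / P.
R = (15.0)² / 0.682 = 329.9 Ω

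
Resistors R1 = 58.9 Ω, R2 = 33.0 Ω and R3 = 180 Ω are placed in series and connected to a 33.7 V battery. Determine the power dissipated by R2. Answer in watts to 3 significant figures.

Since the resistors are in series they all carry the loop current I = V/R_total; the power in any one is I²R.
R_total = 58.9 + 33.0 + 180 = 271.9 Ω
I = V / R_total = 33.7 / 271.9 = 0.1239 A
P_R2 = I² × R2 = (0.1239)² × 33.0 = 0.5069 W

0.507 W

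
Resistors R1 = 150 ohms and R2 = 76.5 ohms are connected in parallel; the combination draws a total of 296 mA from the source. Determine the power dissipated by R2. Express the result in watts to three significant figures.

The branches share the same voltage, but only the total current is given — find V from the equivalent resistance first.
1/R_eq = 1/150 + 1/76.5 ⇒ R_eq = 50.66 Ω
V = I_total × R_eq = 0.2960 × 50.66 = 15.00 V
P_R2 = V² / R2 = (15.00)² / 76.5 = 2.940 W

2.94 W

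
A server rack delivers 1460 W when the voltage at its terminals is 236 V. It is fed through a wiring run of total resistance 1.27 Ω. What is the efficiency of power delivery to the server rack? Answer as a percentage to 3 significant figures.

96.8 %

I = P / V = 1460 / 236 = 6.186 A through the wiring run.
P_line = I² R_line = (6.186)² × 1.27 = 48.61 W
P_source = P_load + P_line = 1460 + 48.61 = 1509 W
η = P_load / P_source = 1460 / 1509 = 0.9678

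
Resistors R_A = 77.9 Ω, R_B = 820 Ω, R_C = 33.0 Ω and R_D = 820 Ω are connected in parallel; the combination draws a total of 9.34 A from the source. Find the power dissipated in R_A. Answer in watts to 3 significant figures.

Parallel branches share V, not I — compute V via R_eq, then use V²/R for the target branch.
1/R_eq = 1/77.9 + 1/820 + 1/33.0 + 1/820 ⇒ R_eq = 21.94 Ω
V = I_total × R_eq = 9.340 × 21.94 = 204.9 V
P_R_A = V² / R_A = (204.9)² / 77.9 = 539.0 W

539 W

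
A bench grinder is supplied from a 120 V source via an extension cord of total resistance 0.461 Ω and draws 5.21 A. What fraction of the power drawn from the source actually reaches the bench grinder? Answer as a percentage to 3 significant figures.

The extension cord carries the full 5.21 A.
P_line = I² R_line = (5.210)² × 0.461 = 12.51 W
P_source = V I = 120 × 5.210 = 625.2 W; P_load = 612.7 W
η = P_load / P_source = 612.7 / 625.2 = 0.9800

98.0 %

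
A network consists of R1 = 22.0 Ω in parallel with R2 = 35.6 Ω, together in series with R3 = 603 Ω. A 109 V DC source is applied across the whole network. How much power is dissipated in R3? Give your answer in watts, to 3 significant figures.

18.8 W

Collapse the R1‖R2 pair into one equivalent R_p; then R_p and R3 form a series string.
R_p = (22.0×35.6)/(22.0+35.6) = 13.60 Ω
R_total = R_p + 603 = 13.60 + 603 = 616.6 Ω
I = V / R_total = 109 / 616.6 = 0.1768 A
All the supply current flows through R3; use P = I²R3.
P_R3 = (0.1768)² × 603 = 18.84 W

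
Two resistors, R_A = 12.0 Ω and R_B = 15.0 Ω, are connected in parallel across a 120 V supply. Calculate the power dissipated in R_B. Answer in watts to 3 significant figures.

960 W

The supply voltage appears across each parallel branch — just use P = V²/R_B.
P_R_B = V² / R_B = (120)² / 15.0 Ω = 960.0 W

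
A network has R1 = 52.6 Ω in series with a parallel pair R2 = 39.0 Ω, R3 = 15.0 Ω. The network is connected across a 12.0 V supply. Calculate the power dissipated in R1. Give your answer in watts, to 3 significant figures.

Collapse R2‖R3 to a single equivalent, reducing the network to two series elements.
R_p = (39.0×15.0)/(39.0+15.0) = 10.83 Ω
R_total = 52.6 + 10.83 = 63.43 Ω
I = V / R_total = 12.0 / 63.43 = 0.1892 A
All the current flows through R1; use P = I²R.
P_R1 = (0.1892)² × 52.6 = 1.882 W

1.88 W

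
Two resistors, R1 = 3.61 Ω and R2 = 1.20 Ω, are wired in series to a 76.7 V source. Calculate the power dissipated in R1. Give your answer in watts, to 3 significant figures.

918 W

In a series string the same current flows through every resistor — find that current, then P = I²R for the one we want.
R_total = 3.61 + 1.20 = 4.810 Ω
I = V / R_total = 76.7 / 4.810 = 15.95 A
P_R1 = I² × R1 = (15.95)² × 3.61 = 917.9 W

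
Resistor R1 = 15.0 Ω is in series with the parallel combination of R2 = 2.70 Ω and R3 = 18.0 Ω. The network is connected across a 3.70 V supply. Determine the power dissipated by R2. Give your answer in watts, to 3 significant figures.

0.0929 W

First combine the parallel branches into one equivalent R_p, then R1 + R_p is a series pair.
R_p = (2.70×18.0)/(2.70+18.0) = 2.348 Ω
R_total = 15.0 + 2.348 = 17.35 Ω
I = V / R_total = 3.70 / 17.35 = 0.2133 A
Voltage across the parallel pair: V_p = I × R_p = 0.2133 × 2.348 = 0.5008 V
R2 sees V_p directly, so P = V_p² / R2.
P_R2 = (0.5008)² / 2.70 = 0.09287 W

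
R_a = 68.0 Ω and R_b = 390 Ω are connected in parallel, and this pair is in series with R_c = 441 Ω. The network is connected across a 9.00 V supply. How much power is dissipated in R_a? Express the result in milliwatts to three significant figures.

Combine R_a and R_b into their parallel equivalent first, reducing the network to two series resistors.
R_p = (68.0×390)/(68.0+390) = 57.90 Ω
R_total = R_p + 441 = 57.90 + 441 = 498.9 Ω
I = V / R_total = 9.00 / 498.9 = 0.01804 A
Voltage across the parallel pair: V_p = I × R_p = 0.01804 × 57.90 = 1.045 V
Use P = V²/R for R_a with V = V_p.
P_R_a = (1.045)² / 68.0 = 0.01605 W

16.0 mW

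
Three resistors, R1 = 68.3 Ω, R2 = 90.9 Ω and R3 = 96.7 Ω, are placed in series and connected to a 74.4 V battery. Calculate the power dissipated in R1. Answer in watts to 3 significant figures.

5.77 W

Since the resistors are in series they all carry the loop current I = V/R_total; the power in any one is I²R.
R_total = 68.3 + 90.9 + 96.7 = 255.9 Ω
I = V / R_total = 74.4 / 255.9 = 0.2907 A
P_R1 = I² × R1 = (0.2907)² × 68.3 = 5.773 W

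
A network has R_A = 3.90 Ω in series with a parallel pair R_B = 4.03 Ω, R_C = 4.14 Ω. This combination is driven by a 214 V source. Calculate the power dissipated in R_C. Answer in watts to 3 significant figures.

Collapse R_B‖R_C to a single equivalent, reducing the network to two series elements.
R_p = (4.03×4.14)/(4.03+4.14) = 2.042 Ω
R_total = 3.90 + 2.042 = 5.942 Ω
I = V / R_total = 214 / 5.942 = 36.01 A
Voltage across the parallel pair: V_p = I × R_p = 36.01 × 2.042 = 73.55 V
With V_p across R_C, its power is V_p²/R_C.
P_R_C = (73.55)² / 4.14 = 1307 W

1310 W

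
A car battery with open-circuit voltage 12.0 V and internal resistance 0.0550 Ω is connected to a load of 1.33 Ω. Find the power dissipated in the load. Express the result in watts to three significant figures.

99.8 W

The internal resistance and the load are in series, so the same I flows through both; get I from ε/(r+R), then I²R for the load.
I = ε / (r + R) = 12.0 / (0.0550 + 1.33) = 8.664 A
P_load = I² R = (8.664)² × 1.33 = 99.84 W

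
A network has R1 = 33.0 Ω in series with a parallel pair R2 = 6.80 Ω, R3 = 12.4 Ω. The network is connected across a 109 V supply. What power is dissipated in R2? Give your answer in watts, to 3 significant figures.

24.1 W

Collapse R2‖R3 to a single equivalent, reducing the network to two series elements.
R_p = (6.80×12.4)/(6.80+12.4) = 4.392 Ω
R_total = 33.0 + 4.392 = 37.39 Ω
I = V / R_total = 109 / 37.39 = 2.915 A
Voltage across the parallel pair: V_p = I × R_p = 2.915 × 4.392 = 12.80 V
R2 sees V_p directly, so P = V_p² / R2.
P_R2 = (12.80)² / 6.80 = 24.10 W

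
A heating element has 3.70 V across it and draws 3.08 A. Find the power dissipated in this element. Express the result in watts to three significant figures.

11.4 W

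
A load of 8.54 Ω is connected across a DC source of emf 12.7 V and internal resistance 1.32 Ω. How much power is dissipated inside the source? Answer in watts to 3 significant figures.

2.19 W

Internal loss is I²r, with I set by the total series resistance r+R.
I = ε / (r + R) = 12.7 / (1.32 + 8.54) = 1.288 A
P_int = I² r = (1.288)² × 1.32 = 2.190 W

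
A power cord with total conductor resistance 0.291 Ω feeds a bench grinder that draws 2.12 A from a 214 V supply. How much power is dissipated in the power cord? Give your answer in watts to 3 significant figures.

Only the current and the line resistance are needed for the I²R loss.
The power cord carries the full 2.12 A.
P_line = I² R_line = (2.120)² × 0.291 = 1.308 W

1.31 W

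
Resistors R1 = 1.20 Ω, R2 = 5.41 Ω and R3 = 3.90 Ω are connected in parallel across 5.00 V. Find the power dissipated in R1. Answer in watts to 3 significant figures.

20.8 W

The supply voltage appears across each parallel branch — just use P = V²/R1.
P_R1 = V² / R1 = (5.00)² / 1.20 Ω = 20.83 W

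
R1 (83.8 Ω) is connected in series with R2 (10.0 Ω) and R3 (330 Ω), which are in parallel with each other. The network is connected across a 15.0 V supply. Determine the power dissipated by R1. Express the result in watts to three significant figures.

2.16 W

Replace R2 and R3 with their parallel equivalent so the circuit becomes R1 in series with R_p.
R_p = (10.0×330)/(10.0+330) = 9.706 Ω
R_total = 83.8 + 9.706 = 93.51 Ω
I = V / R_total = 15.0 / 93.51 = 0.1604 A
R1 is in the main series path, so its power is I²R1.
P_R1 = (0.1604)² × 83.8 = 2.156 W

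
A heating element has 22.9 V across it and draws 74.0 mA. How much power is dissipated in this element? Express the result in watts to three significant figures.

Both the voltage across and the current through the element are known, so P = V I applies directly.
P = 22.9 V × 0.07400 A = 1.695 W

1.69 W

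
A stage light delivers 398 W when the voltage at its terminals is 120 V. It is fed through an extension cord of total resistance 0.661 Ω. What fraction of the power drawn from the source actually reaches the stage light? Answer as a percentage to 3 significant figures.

I = P / V = 398 / 120 = 3.317 A through the extension cord.
P_line = I² R_line = (3.317)² × 0.661 = 7.271 W
P_source = P_load + P_line = 398.0 + 7.271 = 405.3 W
η = P_load / P_source = 398.0 / 405.3 = 0.9821

98.2 %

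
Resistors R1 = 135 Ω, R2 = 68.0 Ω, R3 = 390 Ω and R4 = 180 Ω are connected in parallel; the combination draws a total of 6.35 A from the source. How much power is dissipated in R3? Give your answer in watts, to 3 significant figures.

113 W

The branches share the same voltage, but only the total current is given — find V from the equivalent resistance first.
1/R_eq = 1/135 + 1/68.0 + 1/390 + 1/180 ⇒ R_eq = 33.08 Ω
V = I_total × R_eq = 6.350 × 33.08 = 210.0 V
P_R3 = V² / R3 = (210.0)² / 390 = 113.1 W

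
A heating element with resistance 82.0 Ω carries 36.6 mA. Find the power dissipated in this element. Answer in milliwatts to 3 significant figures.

110 mW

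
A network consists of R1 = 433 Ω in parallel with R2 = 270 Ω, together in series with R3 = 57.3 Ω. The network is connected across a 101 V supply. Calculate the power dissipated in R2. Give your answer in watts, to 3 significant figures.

20.9 W

Reduce the parallel combination to a single R_p; the circuit then becomes R_p in series with the remaining resistor.
R_p = (433×270)/(433+270) = 166.3 Ω
R_total = R_p + 57.3 = 166.3 + 57.3 = 223.6 Ω
I = V / R_total = 101 / 223.6 = 0.4517 A
Voltage across the parallel pair: V_p = I × R_p = 0.4517 × 166.3 = 75.12 V
R2 has V_p across it, so P = V_p²/R2.
P_R2 = (75.12)² / 270 = 20.90 W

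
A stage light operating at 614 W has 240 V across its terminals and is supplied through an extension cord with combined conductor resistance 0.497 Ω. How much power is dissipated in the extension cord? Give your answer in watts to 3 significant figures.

3.25 W

Only the current and the line resistance are needed for the I²R loss.
I = P / V = 614 / 240 = 2.558 A through the extension cord.
P_line = I² R_line = (2.558)² × 0.497 = 3.253 W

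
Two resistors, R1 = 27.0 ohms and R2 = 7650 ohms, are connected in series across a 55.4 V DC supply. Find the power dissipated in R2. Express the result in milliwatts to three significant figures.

In a series string the same current flows through every resistor — find that current, then P = I²R for the one we want.
R_total = 27.0 + 7650 = 7677 Ω
I = V / R_total = 55.4 / 7677 = 0.007216 A
P_R2 = I² × R2 = (0.007216)² × 7650 = 0.3984 W

398 mW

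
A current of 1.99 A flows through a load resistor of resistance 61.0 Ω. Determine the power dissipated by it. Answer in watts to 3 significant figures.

242 W

Knowing I and R, the power is just I²R — no need to find V first.
P = (1.990 A)² × 61.0 Ω = 241.6 W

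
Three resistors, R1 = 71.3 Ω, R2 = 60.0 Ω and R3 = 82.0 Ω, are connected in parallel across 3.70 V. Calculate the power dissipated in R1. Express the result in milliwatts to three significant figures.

R1 sits directly across the source, so P = V²/R with V = 3.70 V.
P_R1 = V² / R1 = (3.70)² / 71.3 Ω = 0.1920 W

192 mW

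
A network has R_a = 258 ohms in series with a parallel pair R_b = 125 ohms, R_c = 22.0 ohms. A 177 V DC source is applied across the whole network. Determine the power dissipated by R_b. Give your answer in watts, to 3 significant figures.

Reduce the parallel pair to R_p first; the network is then a simple series string.
R_p = (125×22.0)/(125+22.0) = 18.71 Ω
R_total = 258 + 18.71 = 276.7 Ω
I = V / R_total = 177 / 276.7 = 0.6397 A
Voltage across the parallel pair: V_p = I × R_p = 0.6397 × 18.71 = 11.97 V
R_b is across V_p, so use P = V²/R for that branch.
P_R_b = (11.97)² / 125 = 1.146 W

1.15 W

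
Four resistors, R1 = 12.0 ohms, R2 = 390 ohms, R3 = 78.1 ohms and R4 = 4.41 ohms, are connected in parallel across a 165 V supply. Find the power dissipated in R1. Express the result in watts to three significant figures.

2270 W

Each parallel branch sees the full supply voltage, so P = V²/R applies directly to the target branch.
P_R1 = V² / R1 = (165)² / 12.0 Ω = 2269 W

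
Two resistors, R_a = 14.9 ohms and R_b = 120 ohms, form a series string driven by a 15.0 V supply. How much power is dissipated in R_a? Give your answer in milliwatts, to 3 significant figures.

184 mW

Every series element carries the same I. Get I from the total resistance, then P = I² × R_a.
R_total = 14.9 + 120 = 134.9 Ω
I = V / R_total = 15.0 / 134.9 = 0.1112 A
P_R_a = I² × R_a = (0.1112)² × 14.9 = 0.1842 W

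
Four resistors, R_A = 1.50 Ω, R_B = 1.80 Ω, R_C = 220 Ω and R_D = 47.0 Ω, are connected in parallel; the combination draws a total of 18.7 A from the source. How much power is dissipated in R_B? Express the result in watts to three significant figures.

The branches share the same voltage, but only the total current is given — find V from the equivalent resistance first.
1/R_eq = 1/1.50 + 1/1.80 + 1/220 + 1/47.0 ⇒ R_eq = 0.8013 Ω
V = I_total × R_eq = 18.70 × 0.8013 = 14.98 V
P_R_B = V² / R_B = (14.98)² / 1.80 = 124.7 W

125 W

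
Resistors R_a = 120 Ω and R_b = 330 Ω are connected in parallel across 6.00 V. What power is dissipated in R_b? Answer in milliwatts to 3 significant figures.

109 mW

R_b sits directly across the source, so P = V²/R with V = 6.00 V.
P_R_b = V² / R_b = (6.00)² / 330 Ω = 0.1091 W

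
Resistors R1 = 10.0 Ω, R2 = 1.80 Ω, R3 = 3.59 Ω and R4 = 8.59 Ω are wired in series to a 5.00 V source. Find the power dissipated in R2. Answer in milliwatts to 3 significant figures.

The current is common to all series resistors; compute it, then apply P = I²R for the target.
R_total = 10.0 + 1.80 + 3.59 + 8.59 = 23.98 Ω
I = V / R_total = 5.00 / 23.98 = 0.2085 A
P_R2 = I² × R2 = (0.2085)² × 1.80 = 0.07826 W

78.3 mW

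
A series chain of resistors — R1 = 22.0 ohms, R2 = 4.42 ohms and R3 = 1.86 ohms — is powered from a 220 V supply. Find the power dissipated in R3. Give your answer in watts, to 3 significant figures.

113 W

Since the resistors are in series they all carry the loop current I = V/R_total; the power in any one is I²R.
R_total = 22.0 + 4.42 + 1.86 = 28.28 Ω
I = V / R_total = 220 / 28.28 = 7.779 A
P_R3 = I² × R3 = (7.779)² × 1.86 = 112.6 W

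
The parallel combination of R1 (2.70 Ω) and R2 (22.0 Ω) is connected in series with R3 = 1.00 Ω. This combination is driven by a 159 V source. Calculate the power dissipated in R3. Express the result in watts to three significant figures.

2180 W

Collapse the R1‖R2 pair into one equivalent R_p; then R_p and R3 form a series string.
R_p = (2.70×22.0)/(2.70+22.0) = 2.405 Ω
R_total = R_p + 1.00 = 2.405 + 1.00 = 3.405 Ω
I = V / R_total = 159 / 3.405 = 46.70 A
R3 is the series element, so its power is I²R.
P_R3 = (46.70)² × 1.00 = 2181 W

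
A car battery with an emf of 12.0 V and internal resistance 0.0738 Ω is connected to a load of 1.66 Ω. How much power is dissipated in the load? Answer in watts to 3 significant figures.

With r and R in series, I = ε/(r+R); the load dissipates I²R.
I = ε / (r + R) = 12.0 / (0.0738 + 1.66) = 6.921 A
P_load = I² R = (6.921)² × 1.66 = 79.52 W

79.5 W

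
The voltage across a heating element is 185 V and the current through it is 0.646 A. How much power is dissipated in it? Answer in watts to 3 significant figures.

Since both terminal voltage and current are stated, P = V I gives the power in one step.
P = 185 V × 0.6460 A = 119.5 W

120 W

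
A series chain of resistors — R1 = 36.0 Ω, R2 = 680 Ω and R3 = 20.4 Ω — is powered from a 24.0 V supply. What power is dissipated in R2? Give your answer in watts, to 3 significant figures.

0.722 W

In a series string the same current flows through every resistor — find that current, then P = I²R for the one we want.
R_total = 36.0 + 680 + 20.4 = 736.4 Ω
I = V / R_total = 24.0 / 736.4 = 0.03259 A
P_R2 = I² × R2 = (0.03259)² × 680 = 0.7223 W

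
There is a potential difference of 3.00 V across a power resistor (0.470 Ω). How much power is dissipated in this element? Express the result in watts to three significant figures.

19.1 W

Voltage and resistance are given, so P = V²/R is the one-step route.
P = (3.00 V)² / 0.470 Ω = 19.15 W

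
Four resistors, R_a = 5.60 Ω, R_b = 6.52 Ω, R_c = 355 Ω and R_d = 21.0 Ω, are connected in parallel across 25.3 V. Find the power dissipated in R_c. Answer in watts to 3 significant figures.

1.80 W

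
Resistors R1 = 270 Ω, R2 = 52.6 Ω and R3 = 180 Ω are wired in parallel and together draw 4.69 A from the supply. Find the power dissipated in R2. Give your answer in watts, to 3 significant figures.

Only the total current is stated, so first find the parallel equivalent to get the voltage across the combination.
1/R_eq = 1/270 + 1/52.6 + 1/180 ⇒ R_eq = 35.37 Ω
V = I_total × R_eq = 4.690 × 35.37 = 165.9 V
P_R2 = V² / R2 = (165.9)² / 52.6 = 523.2 W

523 W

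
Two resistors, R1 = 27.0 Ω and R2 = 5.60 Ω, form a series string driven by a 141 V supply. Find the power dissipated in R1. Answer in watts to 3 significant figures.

In a series string the same current flows through every resistor — find that current, then P = I²R for the one we want.
R_total = 27.0 + 5.60 = 32.60 Ω
I = V / R_total = 141 / 32.60 = 4.325 A
P_R1 = I² × R1 = (4.325)² × 27.0 = 505.1 W

505 W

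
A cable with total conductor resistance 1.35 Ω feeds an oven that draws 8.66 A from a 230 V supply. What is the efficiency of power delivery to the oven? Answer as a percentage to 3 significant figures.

94.9 %

The cable carries the full 8.66 A.
P_line = I² R_line = (8.660)² × 1.35 = 101.2 W
P_source = V I = 230 × 8.660 = 1992 W; P_load = 1891 W
η = P_load / P_source = 1891 / 1992 = 0.9492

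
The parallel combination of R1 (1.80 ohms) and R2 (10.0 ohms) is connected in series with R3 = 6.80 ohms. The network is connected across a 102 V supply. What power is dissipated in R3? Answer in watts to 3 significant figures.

Reduce the parallel combination to a single R_p; the circuit then becomes R_p in series with the remaining resistor.
R_p = (1.80×10.0)/(1.80+10.0) = 1.525 Ω
R_total = R_p + 6.80 = 1.525 + 6.80 = 8.325 Ω
I = V / R_total = 102 / 8.325 = 12.25 A
R3 carries the full series current, so P = I²R.
P_R3 = (12.25)² × 6.80 = 1021 W

1020 W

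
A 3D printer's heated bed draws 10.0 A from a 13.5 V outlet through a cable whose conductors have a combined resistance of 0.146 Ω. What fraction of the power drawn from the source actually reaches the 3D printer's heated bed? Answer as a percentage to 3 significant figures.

89.2 %

The cable carries the full 10.0 A.
P_line = I² R_line = (10.00)² × 0.146 = 14.60 W
P_source = V I = 13.5 × 10.00 = 135.0 W; P_load = 120.4 W
η = P_load / P_source = 120.4 / 135.0 = 0.8919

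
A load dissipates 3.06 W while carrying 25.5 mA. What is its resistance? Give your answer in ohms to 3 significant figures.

4710 Ω

From P = V I = I²R = V²/R, with the two given quantities we get R = P / I².
R = 3.06 / (0.02550)² = 4706 Ω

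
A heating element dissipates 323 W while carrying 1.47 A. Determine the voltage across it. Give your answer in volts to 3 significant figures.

The two known quantities fix the third via V = P / I.
V = 323 / 1.470 = 219.7 V

220 V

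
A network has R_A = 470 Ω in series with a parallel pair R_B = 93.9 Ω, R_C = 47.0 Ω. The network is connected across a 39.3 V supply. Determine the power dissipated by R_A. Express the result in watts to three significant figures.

First combine the parallel branches into one equivalent R_p, then R_A + R_p is a series pair.
R_p = (93.9×47.0)/(93.9+47.0) = 31.32 Ω
R_total = 470 + 31.32 = 501.3 Ω
I = V / R_total = 39.3 / 501.3 = 0.07839 A
All the current flows through R_A; use P = I²R.
P_R_A = (0.07839)² × 470 = 2.888 W

2.89 W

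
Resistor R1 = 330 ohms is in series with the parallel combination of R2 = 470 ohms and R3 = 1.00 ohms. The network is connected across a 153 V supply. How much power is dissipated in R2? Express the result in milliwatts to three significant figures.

First combine the parallel branches into one equivalent R_p, then R1 + R_p is a series pair.
R_p = (470×1.00)/(470+1.00) = 0.9979 Ω
R_total = 330 + 0.9979 = 331.0 Ω
I = V / R_total = 153 / 331.0 = 0.4622 A
Voltage across the parallel pair: V_p = I × R_p = 0.4622 × 0.9979 = 0.4613 V
R2 is across V_p, so use P = V²/R for that branch.
P_R2 = (0.4613)² / 470 = 0.0004527 W

0.453 mW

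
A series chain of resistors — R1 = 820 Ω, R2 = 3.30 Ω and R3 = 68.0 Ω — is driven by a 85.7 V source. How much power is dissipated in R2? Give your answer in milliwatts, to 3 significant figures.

Series elements share the same current, so find I first, then use P = I²R.
R_total = 820 + 3.30 + 68.0 = 891.3 Ω
I = V / R_total = 85.7 / 891.3 = 0.09615 A
P_R2 = I² × R2 = (0.09615)² × 3.30 = 0.03051 W

30.5 mW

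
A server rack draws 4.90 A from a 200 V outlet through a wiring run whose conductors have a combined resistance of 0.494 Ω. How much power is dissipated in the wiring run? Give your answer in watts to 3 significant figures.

11.9 W

The wiring run is a series resistance carrying the load current; its dissipation is I²R_line.
The wiring run carries the full 4.90 A.
P_line = I² R_line = (4.900)² × 0.494 = 11.86 W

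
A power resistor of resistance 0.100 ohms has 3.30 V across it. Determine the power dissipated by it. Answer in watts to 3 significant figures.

Voltage and resistance are given, so P = V²/R is the one-step route.
P = (3.30 V)² / 0.100 Ω = 108.9 W

109 W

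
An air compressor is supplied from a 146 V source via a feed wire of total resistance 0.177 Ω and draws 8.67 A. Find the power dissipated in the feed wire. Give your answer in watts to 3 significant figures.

13.3 W

The feed wire is a series resistance carrying the load current; its dissipation is I²R_line.
The feed wire carries the full 8.67 A.
P_line = I² R_line = (8.670)² × 0.177 = 13.30 W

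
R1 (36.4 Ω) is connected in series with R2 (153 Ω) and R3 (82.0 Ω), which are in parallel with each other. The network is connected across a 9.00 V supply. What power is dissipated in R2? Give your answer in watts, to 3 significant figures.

Replace R2 and R3 with their parallel equivalent so the circuit becomes R1 in series with R_p.
R_p = (153×82.0)/(153+82.0) = 53.39 Ω
R_total = 36.4 + 53.39 = 89.79 Ω
I = V / R_total = 9.00 / 89.79 = 0.1002 A
Voltage across the parallel pair: V_p = I × R_p = 0.1002 × 53.39 = 5.351 V
R2 is across V_p, so use P = V²/R for that branch.
P_R2 = (5.351)² / 153 = 0.1872 W

0.187 W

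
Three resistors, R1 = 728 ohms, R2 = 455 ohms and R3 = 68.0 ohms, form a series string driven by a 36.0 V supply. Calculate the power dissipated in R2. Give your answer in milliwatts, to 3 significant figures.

377 mW

The current is common to all series resistors; compute it, then apply P = I²R for the target.
R_total = 728 + 455 + 68.0 = 1251 Ω
I = V / R_total = 36.0 / 1251 = 0.02878 A
P_R2 = I² × R2 = (0.02878)² × 455 = 0.3768 W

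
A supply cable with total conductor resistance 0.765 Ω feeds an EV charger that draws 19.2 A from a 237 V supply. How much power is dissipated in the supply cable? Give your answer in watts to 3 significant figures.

The supply cable is a series resistance carrying the load current; its dissipation is I²R_line.
The supply cable carries the full 19.2 A.
P_line = I² R_line = (19.20)² × 0.765 = 282.0 W

282 W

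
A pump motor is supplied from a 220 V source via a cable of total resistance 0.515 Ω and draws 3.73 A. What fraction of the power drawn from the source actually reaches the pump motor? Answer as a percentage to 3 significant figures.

99.1 %

The cable carries the full 3.73 A.
P_line = I² R_line = (3.730)² × 0.515 = 7.165 W
P_source = V I = 220 × 3.730 = 820.6 W; P_load = 813.4 W
η = P_load / P_source = 813.4 / 820.6 = 0.9913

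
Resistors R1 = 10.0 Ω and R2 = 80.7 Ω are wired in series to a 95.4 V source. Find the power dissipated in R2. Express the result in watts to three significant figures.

In a series string the same current flows through every resistor — find that current, then P = I²R for the one we want.
R_total = 10.0 + 80.7 = 90.70 Ω
I = V / R_total = 95.4 / 90.70 = 1.052 A
P_R2 = I² × R2 = (1.052)² × 80.7 = 89.28 W

89.3 W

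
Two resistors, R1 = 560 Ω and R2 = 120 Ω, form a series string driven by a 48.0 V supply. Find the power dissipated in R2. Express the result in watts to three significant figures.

0.598 W

The current is common to all series resistors; compute it, then apply P = I²R for the target.
R_total = 560 + 120 = 680.0 Ω
I = V / R_total = 48.0 / 680.0 = 0.07059 A
P_R2 = I² × R2 = (0.07059)² × 120 = 0.5979 W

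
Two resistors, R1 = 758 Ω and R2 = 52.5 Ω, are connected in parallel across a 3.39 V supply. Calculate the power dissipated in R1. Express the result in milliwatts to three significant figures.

The supply voltage appears across each parallel branch — just use P = V²/R1.
P_R1 = V² / R1 = (3.39)² / 758 Ω = 0.01516 W

15.2 mW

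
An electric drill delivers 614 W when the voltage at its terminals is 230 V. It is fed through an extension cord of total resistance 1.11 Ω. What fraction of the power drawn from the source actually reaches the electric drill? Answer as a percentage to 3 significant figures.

I = P / V = 614 / 230 = 2.670 A through the extension cord.
P_line = I² R_line = (2.670)² × 1.11 = 7.911 W
P_source = P_load + P_line = 614.0 + 7.911 = 621.9 W
η = P_load / P_source = 614.0 / 621.9 = 0.9873

98.7 %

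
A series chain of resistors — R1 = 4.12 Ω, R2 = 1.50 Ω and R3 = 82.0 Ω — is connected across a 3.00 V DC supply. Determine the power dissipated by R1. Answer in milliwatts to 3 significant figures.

In a series string the same current flows through every resistor — find that current, then P = I²R for the one we want.
R_total = 4.12 + 1.50 + 82.0 = 87.62 Ω
I = V / R_total = 3.00 / 87.62 = 0.03424 A
P_R1 = I² × R1 = (0.03424)² × 4.12 = 0.004830 W

4.83 mW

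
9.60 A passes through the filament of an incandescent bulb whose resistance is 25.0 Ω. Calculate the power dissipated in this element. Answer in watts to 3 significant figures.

Knowing I and R, the power is just I²R — no need to find V first.
P = (9.600 A)² × 25.0 Ω = 2304 W

2300 W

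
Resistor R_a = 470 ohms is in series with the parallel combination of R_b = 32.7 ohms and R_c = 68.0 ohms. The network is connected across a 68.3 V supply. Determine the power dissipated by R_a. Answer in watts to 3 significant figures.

Reduce the parallel pair to R_p first; the network is then a simple series string.
R_p = (32.7×68.0)/(32.7+68.0) = 22.08 Ω
R_total = 470 + 22.08 = 492.1 Ω
I = V / R_total = 68.3 / 492.1 = 0.1388 A
The full supply current passes through R_a: P = I²R.
P_R_a = (0.1388)² × 470 = 9.055 W

9.05 W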